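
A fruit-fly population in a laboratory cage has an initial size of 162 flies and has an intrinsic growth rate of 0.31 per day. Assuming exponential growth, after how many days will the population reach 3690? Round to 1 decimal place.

Set N₀·e^(rt) = 3690: e^(0.31·t) = 3690/162 = 22.778.
0.31·t = ln(22.778) = 3.1258, so t = 3.1258/0.31 = 10.083.

10.1 days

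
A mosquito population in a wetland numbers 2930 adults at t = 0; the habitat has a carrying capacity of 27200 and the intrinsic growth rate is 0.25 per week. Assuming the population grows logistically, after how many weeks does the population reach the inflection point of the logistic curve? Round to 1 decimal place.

Logistic growth is fastest at N = K/2 = 13600.
A = (K − N₀)/N₀ = 8.2833. Set K/(1 + A·e^(−rt)) = K/2 → A·e^(−rt) = 1.
e^(−0.25t) = 1/8.2833 = 0.120725, so t = ln(8.2833)/0.25 = 2.1142/0.25 = 8.457.

8.5 weeks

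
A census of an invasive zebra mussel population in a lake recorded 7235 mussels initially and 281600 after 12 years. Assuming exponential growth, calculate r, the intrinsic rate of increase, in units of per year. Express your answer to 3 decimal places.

0.305 per year

From N(t) = N₀·e^(rt): e^(r·12) = 281600/7235 = 38.922.
r·12 = ln(38.922) = 3.6616, so r = 3.6616/12 = 0.30513.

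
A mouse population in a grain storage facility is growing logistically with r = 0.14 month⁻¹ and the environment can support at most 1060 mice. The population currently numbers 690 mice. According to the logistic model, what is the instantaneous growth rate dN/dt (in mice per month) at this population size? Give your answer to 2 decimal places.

dN/dt = rN(1 − N/K) = 0.14 × 690 × (1 − 690/1060).
1 − 690/1060 = 0.34906; dN/dt = 0.14 × 690 × 0.34906 = 33.719.

33.72 mice per month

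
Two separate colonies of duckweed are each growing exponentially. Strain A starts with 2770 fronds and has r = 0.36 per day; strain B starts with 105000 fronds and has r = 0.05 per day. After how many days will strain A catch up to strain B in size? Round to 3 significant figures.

Set 2770·e^(0.36t) = 105000·e^(0.05t).
e^((0.36 − 0.05)t) = 105000/2770 → e^(0.31·t) = 37.906.
0.31·t = ln(37.906) = 3.6351, so t = 3.6351/0.31 = 11.726.

11.7 days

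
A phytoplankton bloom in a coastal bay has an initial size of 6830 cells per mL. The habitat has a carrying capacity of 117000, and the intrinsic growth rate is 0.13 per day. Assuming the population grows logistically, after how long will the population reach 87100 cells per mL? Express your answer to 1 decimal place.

29.6 days

A = (K − N₀)/N₀ = (117000 − 6830)/6830 = 16.13.
Solve 117000/(1 + 16.13·e^(−0.13t)) = 87100: 1 + 16.13·e^(−0.13t) = 1.3433, so e^(−0.13t) = 0.0212819.
−0.13·t = ln(0.0212819) = -3.8499, so t = 3.8499/0.13 = 29.615.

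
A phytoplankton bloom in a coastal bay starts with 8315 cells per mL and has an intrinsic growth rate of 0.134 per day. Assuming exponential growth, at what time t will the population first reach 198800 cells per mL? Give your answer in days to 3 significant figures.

Set N₀·e^(rt) = 198800: e^(0.134·t) = 198800/8315 = 23.909.
0.134·t = ln(23.909) = 3.1742, so t = 3.1742/0.134 = 23.688.

23.7 days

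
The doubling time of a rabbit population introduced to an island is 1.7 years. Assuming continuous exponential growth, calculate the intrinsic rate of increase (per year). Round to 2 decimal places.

r = ln(2)/t_d = 0.6931/1.7 = 0.40773.

0.41 per year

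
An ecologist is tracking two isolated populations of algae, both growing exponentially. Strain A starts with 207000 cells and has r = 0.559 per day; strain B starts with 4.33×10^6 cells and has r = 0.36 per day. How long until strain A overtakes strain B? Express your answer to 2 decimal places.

15.28 days

Set 207000·e^(0.559t) = 4.33×10^6·e^(0.36t).
e^((0.559 − 0.36)t) = 4.33×10^6/207000 → e^(0.199·t) = 20.918.
0.199·t = ln(20.918) = 3.0406, so t = 3.0406/0.199 = 15.279.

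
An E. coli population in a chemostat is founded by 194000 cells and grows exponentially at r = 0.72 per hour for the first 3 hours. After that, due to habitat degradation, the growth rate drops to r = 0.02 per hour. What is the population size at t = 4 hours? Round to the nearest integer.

Phase 1: N(3) = 194000·e^(0.72×3) = 194000·e^2.16 = 1.682201×10^6.
Phase 2 runs for 4 − 3 = 1 hours at r = 0.02.
N(4) = 1.682201×10^6·e^(0.02×1) = 1.682201×10^6·e^0.02 = 1.716183×10^6.

1716183 cells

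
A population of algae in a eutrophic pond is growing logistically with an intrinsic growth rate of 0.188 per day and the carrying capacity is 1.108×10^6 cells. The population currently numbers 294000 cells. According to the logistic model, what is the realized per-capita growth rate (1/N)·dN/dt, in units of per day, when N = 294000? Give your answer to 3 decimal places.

0.138 per day

(1/N)·dN/dt = r(1 − N/K) = 0.188 × (1 − 294000/1.108×10^6).
= 0.188 × 0.73466 = 0.13812.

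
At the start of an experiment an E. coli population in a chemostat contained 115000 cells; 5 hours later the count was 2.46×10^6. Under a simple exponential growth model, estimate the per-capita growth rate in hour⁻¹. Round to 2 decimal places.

From N(t) = N₀·e^(rt): e^(r·5) = 2.46×10^6/115000 = 21.391.
r·5 = ln(21.391) = 3.063, so r = 3.063/5 = 0.6126.

0.61 per hour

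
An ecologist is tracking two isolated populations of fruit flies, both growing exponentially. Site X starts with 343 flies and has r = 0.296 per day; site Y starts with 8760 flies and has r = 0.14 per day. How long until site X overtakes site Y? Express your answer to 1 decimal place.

20.8 days

Set 343·e^(0.296t) = 8760·e^(0.14t).
e^((0.296 − 0.14)t) = 8760/343 → e^(0.156·t) = 25.539.
0.156·t = ln(25.539) = 3.2402, so t = 3.2402/0.156 = 20.771.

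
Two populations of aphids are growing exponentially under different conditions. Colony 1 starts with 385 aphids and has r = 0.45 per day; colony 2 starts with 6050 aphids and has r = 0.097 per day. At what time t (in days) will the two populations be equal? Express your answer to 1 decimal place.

7.8 days

Set 385·e^(0.45t) = 6050·e^(0.097t).
e^((0.45 − 0.097)t) = 6050/385 → e^(0.353·t) = 15.714.
0.353·t = ln(15.714) = 2.7546, so t = 2.7546/0.353 = 7.8033.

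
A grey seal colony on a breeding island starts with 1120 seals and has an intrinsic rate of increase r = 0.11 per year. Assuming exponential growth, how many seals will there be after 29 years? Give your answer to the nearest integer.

N(t) = N₀·e^(rt) = 1120 × e^(0.11×29) = 1120 × e^3.19.
e^3.19 ≈ 24.288, so N ≈ 1120 × 24.288 = 27203.

27203 seals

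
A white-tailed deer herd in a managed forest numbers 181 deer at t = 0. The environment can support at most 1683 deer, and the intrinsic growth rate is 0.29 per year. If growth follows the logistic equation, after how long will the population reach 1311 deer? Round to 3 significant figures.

A = (K − N₀)/N₀ = (1683 − 181)/181 = 8.2983.
Solve 1683/(1 + 8.2983·e^(−0.29t)) = 1311: 1 + 8.2983·e^(−0.29t) = 1.2838, so e^(−0.29t) = 0.0341939.
−0.29·t = ln(0.0341939) = -3.3757, so t = 3.3757/0.29 = 11.64.

11.6 years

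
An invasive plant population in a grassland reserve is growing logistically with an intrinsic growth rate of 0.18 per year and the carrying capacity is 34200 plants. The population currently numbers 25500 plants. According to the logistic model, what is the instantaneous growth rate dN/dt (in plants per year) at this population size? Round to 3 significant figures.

dN/dt = rN(1 − N/K) = 0.18 × 25500 × (1 − 25500/34200).
1 − 25500/34200 = 0.25439; dN/dt = 0.18 × 25500 × 0.25439 = 1167.6.

1170 plants per year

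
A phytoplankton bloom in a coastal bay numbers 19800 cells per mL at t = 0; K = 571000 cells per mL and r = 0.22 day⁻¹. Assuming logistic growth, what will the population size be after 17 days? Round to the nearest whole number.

343712 cells per mL

A = (K − N₀)/N₀ = (571000 − 19800)/19800 = 27.838.
N(t) = K/(1 + A·e^(−rt)) = 571000/(1 + 27.838×e^(−0.22×17)).
e^(−3.74) = 0.023754; denominator = 1 + 27.838×0.023754 = 1.6613.
N = 571000/1.6613 = 343712.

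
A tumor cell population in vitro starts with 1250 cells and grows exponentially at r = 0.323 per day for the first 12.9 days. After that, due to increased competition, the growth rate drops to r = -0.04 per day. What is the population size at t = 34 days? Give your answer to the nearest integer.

34669 cells

Phase 1: N(12.9) = 1250·e^(0.323×12.9) = 1250·e^4.167 = 80627.8.
Phase 2 runs for 34 − 12.9 = 21.1 days at r = -0.04.
N(34) = 80627.8·e^(-0.04×21.1) = 80627.8·e^-0.844 = 34668.9.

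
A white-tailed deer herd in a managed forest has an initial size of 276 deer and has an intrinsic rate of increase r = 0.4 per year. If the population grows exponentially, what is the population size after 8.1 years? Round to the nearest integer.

7047 deer

N(t) = N₀·e^(rt) = 276 × e^(0.4×8.1) = 276 × e^3.24.
e^3.24 ≈ 25.534, so N ≈ 276 × 25.534 = 7047.31.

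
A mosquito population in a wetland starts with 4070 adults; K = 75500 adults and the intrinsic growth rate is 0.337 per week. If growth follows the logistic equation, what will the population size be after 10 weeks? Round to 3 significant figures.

47100 adults

A = (K − N₀)/N₀ = (75500 − 4070)/4070 = 17.55.
N(t) = K/(1 + A·e^(−rt)) = 75500/(1 + 17.55×e^(−0.337×10)).
e^(−3.37) = 0.03439; denominator = 1 + 17.55×0.03439 = 1.6036.
N = 75500/1.6036 = 47083.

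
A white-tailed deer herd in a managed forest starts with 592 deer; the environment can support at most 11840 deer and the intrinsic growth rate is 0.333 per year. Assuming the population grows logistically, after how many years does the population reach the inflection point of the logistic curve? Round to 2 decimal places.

8.84 years

Logistic growth is fastest at N = K/2 = 5920.
A = (K − N₀)/N₀ = 19. Set K/(1 + A·e^(−rt)) = K/2 → A·e^(−rt) = 1.
e^(−0.333t) = 1/19 = 0.0526316, so t = ln(19)/0.333 = 2.9444/0.333 = 8.8422.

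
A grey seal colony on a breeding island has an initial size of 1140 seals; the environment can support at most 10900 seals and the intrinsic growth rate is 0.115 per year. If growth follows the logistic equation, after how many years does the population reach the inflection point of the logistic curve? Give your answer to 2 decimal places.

18.67 years

Logistic growth is fastest at N = K/2 = 5450.
A = (K − N₀)/N₀ = 8.5614. Set K/(1 + A·e^(−rt)) = K/2 → A·e^(−rt) = 1.
e^(−0.115t) = 1/8.5614 = 0.116803, so t = ln(8.5614)/0.115 = 2.1473/0.115 = 18.672.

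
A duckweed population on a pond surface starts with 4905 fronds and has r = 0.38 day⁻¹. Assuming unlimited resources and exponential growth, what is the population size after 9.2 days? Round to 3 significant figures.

162000 fronds

N(t) = N₀·e^(rt) = 4905 × e^(0.38×9.2) = 4905 × e^3.496.
e^3.496 ≈ 32.983, so N ≈ 4905 × 32.983 = 161783.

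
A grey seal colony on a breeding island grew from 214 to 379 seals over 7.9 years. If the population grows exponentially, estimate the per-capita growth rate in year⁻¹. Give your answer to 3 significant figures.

From N(t) = N₀·e^(rt): e^(r·7.9) = 379/214 = 1.771.
r·7.9 = ln(1.771) = 0.57156, so r = 0.57156/7.9 = 0.072349.

0.0723 per year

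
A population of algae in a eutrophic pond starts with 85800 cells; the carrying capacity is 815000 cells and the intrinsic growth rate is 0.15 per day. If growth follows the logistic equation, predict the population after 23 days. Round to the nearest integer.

A = (K − N₀)/N₀ = (815000 − 85800)/85800 = 8.4988.
N(t) = K/(1 + A·e^(−rt)) = 815000/(1 + 8.4988×e^(−0.15×23)).
e^(−3.45) = 0.031746; denominator = 1 + 8.4988×0.031746 = 1.2698.
N = 815000/1.2698 = 641833.

641833 cells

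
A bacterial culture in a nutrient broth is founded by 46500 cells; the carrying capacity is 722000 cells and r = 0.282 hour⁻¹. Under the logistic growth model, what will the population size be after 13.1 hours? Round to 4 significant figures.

530400 cells

A = (K − N₀)/N₀ = (722000 − 46500)/46500 = 14.527.
N(t) = K/(1 + A·e^(−rt)) = 722000/(1 + 14.527×e^(−0.282×13.1)).
e^(−3.694) = 0.024867; denominator = 1 + 14.527×0.024867 = 1.3612.
N = 722000/1.3612 = 530397.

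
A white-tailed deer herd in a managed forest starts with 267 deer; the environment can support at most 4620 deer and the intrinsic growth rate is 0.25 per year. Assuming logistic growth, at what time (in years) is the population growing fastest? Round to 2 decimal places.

11.17 years

Logistic growth is fastest at N = K/2 = 2310.
A = (K − N₀)/N₀ = 16.303. Set K/(1 + A·e^(−rt)) = K/2 → A·e^(−rt) = 1.
e^(−0.25t) = 1/16.303 = 0.061337, so t = ln(16.303)/0.25 = 2.7914/0.25 = 11.165.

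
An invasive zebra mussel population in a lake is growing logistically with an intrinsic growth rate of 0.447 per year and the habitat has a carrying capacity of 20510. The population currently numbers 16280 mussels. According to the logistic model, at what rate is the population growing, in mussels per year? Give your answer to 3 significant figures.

1500 mussels per year

dN/dt = rN(1 − N/K) = 0.447 × 16280 × (1 − 16280/20510).
1 − 16280/20510 = 0.20624; dN/dt = 0.447 × 16280 × 0.20624 = 1500.8.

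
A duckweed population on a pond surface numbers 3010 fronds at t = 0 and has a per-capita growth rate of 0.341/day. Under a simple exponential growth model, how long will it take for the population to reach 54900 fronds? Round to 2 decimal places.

Set N₀·e^(rt) = 54900: e^(0.341·t) = 54900/3010 = 18.239.
0.341·t = ln(18.239) = 2.9036, so t = 2.9036/0.341 = 8.5149.

8.51 days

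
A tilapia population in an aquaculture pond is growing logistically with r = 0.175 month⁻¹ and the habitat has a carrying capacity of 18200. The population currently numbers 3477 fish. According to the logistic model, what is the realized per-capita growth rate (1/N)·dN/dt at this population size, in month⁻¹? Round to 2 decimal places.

0.14 per month

(1/N)·dN/dt = r(1 − N/K) = 0.175 × (1 − 3477/18200).
= 0.175 × 0.80896 = 0.14157.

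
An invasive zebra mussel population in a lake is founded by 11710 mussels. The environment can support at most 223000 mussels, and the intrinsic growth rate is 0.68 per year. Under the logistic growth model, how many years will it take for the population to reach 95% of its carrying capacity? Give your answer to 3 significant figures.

A = (K − N₀)/N₀ = (223000 − 11710)/11710 = 18.044.
Solve 223000/(1 + 18.044·e^(−0.68t)) = 211850: 1 + 18.044·e^(−0.68t) = 1.0526, so e^(−0.68t) = 0.00291692.
−0.68·t = ln(0.00291692) = -5.8372, so t = 5.8372/0.68 = 8.5842.

8.58 years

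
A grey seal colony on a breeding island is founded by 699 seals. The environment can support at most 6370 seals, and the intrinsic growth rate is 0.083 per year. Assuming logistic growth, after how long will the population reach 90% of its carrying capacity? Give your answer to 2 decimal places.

A = (K − N₀)/N₀ = (6370 − 699)/699 = 8.113.
Solve 6370/(1 + 8.113·e^(−0.083t)) = 5733: 1 + 8.113·e^(−0.083t) = 1.1111, so e^(−0.083t) = 0.0136954.
−0.083·t = ln(0.0136954) = -4.2907, so t = 4.2907/0.083 = 51.695.

51.70 years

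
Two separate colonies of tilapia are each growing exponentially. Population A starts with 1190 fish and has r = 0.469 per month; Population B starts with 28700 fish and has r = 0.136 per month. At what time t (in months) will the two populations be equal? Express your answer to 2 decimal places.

Set 1190·e^(0.469t) = 28700·e^(0.136t).
e^((0.469 − 0.136)t) = 28700/1190 → e^(0.333·t) = 24.118.
0.333·t = ln(24.118) = 3.1829, so t = 3.1829/0.333 = 9.5584.

9.56 months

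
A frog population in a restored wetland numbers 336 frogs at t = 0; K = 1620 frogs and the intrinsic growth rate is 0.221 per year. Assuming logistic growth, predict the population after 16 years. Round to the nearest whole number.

A = (K − N₀)/N₀ = (1620 − 336)/336 = 3.8214.
N(t) = K/(1 + A·e^(−rt)) = 1620/(1 + 3.8214×e^(−0.221×16)).
e^(−3.536) = 0.02913; denominator = 1 + 3.8214×0.02913 = 1.1113.
N = 1620/1.1113 = 1457.73.

1458 frogs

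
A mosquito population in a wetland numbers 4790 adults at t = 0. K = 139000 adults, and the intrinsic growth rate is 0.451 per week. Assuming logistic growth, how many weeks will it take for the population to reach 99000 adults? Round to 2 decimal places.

9.40 weeks

A = (K − N₀)/N₀ = (139000 − 4790)/4790 = 28.019.
Solve 139000/(1 + 28.019·e^(−0.451t)) = 99000: 1 + 28.019·e^(−0.451t) = 1.404, so e^(−0.451t) = 0.0144203.
−0.451·t = ln(0.0144203) = -4.2391, so t = 4.2391/0.451 = 9.3994.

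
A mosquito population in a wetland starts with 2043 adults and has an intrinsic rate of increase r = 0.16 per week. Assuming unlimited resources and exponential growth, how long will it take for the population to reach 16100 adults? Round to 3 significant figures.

Set N₀·e^(rt) = 16100: e^(0.16·t) = 16100/2043 = 7.8806.
0.16·t = ln(7.8806) = 2.0644, so t = 2.0644/0.16 = 12.902.

12.9 weeks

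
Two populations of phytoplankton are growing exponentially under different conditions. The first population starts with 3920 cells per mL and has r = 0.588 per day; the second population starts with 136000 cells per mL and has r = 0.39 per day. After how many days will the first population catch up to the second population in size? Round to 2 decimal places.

Set 3920·e^(0.588t) = 136000·e^(0.39t).
e^((0.588 − 0.39)t) = 136000/3920 → e^(0.198·t) = 34.694.
0.198·t = ln(34.694) = 3.5466, so t = 3.5466/0.198 = 17.912.

17.91 days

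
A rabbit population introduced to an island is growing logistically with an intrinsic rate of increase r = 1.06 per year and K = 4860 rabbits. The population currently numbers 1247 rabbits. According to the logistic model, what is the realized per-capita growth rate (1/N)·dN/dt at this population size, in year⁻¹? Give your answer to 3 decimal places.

(1/N)·dN/dt = r(1 − N/K) = 1.06 × (1 − 1247/4860).
= 1.06 × 0.74342 = 0.78802.

0.788 per year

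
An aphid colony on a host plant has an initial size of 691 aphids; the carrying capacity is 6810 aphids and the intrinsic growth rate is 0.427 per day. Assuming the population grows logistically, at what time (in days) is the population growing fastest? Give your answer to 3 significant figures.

Logistic growth is fastest at N = K/2 = 3405.
A = (K − N₀)/N₀ = 8.8553. Set K/(1 + A·e^(−rt)) = K/2 → A·e^(−rt) = 1.
e^(−0.427t) = 1/8.8553 = 0.112927, so t = ln(8.8553)/0.427 = 2.181/0.427 = 5.1078.

5.11 days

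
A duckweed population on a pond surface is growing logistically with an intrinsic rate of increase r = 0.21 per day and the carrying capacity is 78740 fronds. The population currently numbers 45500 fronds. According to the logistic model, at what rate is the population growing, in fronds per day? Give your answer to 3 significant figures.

dN/dt = rN(1 − N/K) = 0.21 × 45500 × (1 − 45500/78740).
1 − 45500/78740 = 0.42215; dN/dt = 0.21 × 45500 × 0.42215 = 4033.6.

4030 fronds per day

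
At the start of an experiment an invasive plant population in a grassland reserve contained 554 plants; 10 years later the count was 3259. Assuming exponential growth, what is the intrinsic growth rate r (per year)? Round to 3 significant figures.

From N(t) = N₀·e^(rt): e^(r·10) = 3259/554 = 5.8827.
r·10 = ln(5.8827) = 1.772, so r = 1.772/10 = 0.1772.

0.177 per year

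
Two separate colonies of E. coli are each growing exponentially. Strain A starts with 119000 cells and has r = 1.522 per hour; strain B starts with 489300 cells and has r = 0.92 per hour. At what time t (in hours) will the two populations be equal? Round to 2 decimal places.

Set 119000·e^(1.522t) = 489300·e^(0.92t).
e^((1.522 − 0.92)t) = 489300/119000 → e^(0.602·t) = 4.1118.
0.602·t = ln(4.1118) = 1.4139, so t = 1.4139/0.602 = 2.3486.

2.35 hours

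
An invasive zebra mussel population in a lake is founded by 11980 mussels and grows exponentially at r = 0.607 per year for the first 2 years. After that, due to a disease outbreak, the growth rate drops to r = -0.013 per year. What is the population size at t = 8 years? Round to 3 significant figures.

37300 mussels

Phase 1: N(2) = 11980·e^(0.607×2) = 11980·e^1.214 = 40335.8.
Phase 2 runs for 8 − 2 = 6 years at r = -0.013.
N(8) = 40335.8·e^(-0.013×6) = 40335.8·e^-0.078 = 37309.1.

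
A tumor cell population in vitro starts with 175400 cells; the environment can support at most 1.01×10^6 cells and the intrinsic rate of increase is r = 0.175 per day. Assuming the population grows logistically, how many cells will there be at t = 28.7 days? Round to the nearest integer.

A = (K − N₀)/N₀ = (1.01×10^6 − 175400)/175400 = 4.7583.
N(t) = K/(1 + A·e^(−rt)) = 1.01×10^6/(1 + 4.7583×e^(−0.175×28.7)).
e^(−5.022) = 0.006588; denominator = 1 + 4.7583×0.006588 = 1.0313.
N = 1.01×10^6/1.0313 = 979301.

979301 cells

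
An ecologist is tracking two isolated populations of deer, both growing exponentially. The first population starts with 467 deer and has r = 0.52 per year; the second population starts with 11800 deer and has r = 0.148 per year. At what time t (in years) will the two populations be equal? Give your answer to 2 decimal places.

8.68 years

Set 467·e^(0.52t) = 11800·e^(0.148t).
e^((0.52 − 0.148)t) = 11800/467 → e^(0.372·t) = 25.268.
0.372·t = ln(25.268) = 3.2295, so t = 3.2295/0.372 = 8.6815.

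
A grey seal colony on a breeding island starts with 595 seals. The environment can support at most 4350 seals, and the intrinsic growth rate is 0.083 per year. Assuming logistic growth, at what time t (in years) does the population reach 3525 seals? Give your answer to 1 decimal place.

39.7 years

A = (K − N₀)/N₀ = (4350 − 595)/595 = 6.3109.
Solve 4350/(1 + 6.3109·e^(−0.083t)) = 3525: 1 + 6.3109·e^(−0.083t) = 1.234, so e^(−0.083t) = 0.0370853.
−0.083·t = ln(0.0370853) = -3.2945, so t = 3.2945/0.083 = 39.693.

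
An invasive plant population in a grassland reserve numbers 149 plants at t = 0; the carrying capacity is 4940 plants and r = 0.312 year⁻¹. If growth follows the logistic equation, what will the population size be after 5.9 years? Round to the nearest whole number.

A = (K − N₀)/N₀ = (4940 − 149)/149 = 32.154.
N(t) = K/(1 + A·e^(−rt)) = 4940/(1 + 32.154×e^(−0.312×5.9)).
e^(−1.841) = 0.15869; denominator = 1 + 32.154×0.15869 = 6.1026.
N = 4940/6.1026 = 809.492.

809 plants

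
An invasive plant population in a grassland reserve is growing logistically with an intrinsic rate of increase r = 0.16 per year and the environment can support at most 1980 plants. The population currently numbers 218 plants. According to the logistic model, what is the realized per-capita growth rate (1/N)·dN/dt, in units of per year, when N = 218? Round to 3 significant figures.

(1/N)·dN/dt = r(1 − N/K) = 0.16 × (1 − 218/1980).
= 0.16 × 0.8899 = 0.14238.

0.142 per year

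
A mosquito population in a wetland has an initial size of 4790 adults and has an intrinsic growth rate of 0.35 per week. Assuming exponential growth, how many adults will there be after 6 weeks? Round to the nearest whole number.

39116 adults

N(t) = N₀·e^(rt) = 4790 × e^(0.35×6) = 4790 × e^2.1.
e^2.1 ≈ 8.1662, so N ≈ 4790 × 8.1662 = 39116.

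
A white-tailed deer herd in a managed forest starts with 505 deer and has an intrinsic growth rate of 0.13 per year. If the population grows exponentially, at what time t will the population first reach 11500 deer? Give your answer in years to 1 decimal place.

24.0 years

Set N₀·e^(rt) = 11500: e^(0.13·t) = 11500/505 = 22.772.
0.13·t = ln(22.772) = 3.1255, so t = 3.1255/0.13 = 24.043.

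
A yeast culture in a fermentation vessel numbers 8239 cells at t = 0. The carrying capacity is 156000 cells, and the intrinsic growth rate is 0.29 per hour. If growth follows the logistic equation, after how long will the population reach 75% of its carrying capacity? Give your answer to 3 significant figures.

13.7 hours

A = (K − N₀)/N₀ = (156000 − 8239)/8239 = 17.934.
Solve 156000/(1 + 17.934·e^(−0.29t)) = 117000: 1 + 17.934·e^(−0.29t) = 1.3333, so e^(−0.29t) = 0.0185863.
−0.29·t = ln(0.0185863) = -3.9853, so t = 3.9853/0.29 = 13.743.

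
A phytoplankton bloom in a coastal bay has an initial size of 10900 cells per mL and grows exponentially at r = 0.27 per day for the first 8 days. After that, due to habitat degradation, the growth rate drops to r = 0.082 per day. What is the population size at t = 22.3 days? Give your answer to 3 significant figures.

305000 cells per mL

Phase 1: N(8) = 10900·e^(0.27×8) = 10900·e^2.16 = 94515.4.
Phase 2 runs for 22.3 − 8 = 14.3 days at r = 0.082.
N(22.3) = 94515.4·e^(0.082×14.3) = 94515.4·e^1.173 = 305321.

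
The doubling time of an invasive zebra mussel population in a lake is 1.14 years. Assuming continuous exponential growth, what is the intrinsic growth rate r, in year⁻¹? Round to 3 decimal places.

r = ln(2)/t_d = 0.6931/1.14 = 0.60802.

0.608 per year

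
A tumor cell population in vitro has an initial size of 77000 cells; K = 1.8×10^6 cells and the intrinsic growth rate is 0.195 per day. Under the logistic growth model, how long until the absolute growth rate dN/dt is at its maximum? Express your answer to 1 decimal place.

Logistic growth is fastest at N = K/2 = 900000.
A = (K − N₀)/N₀ = 22.377. Set K/(1 + A·e^(−rt)) = K/2 → A·e^(−rt) = 1.
e^(−0.195t) = 1/22.377 = 0.0446895, so t = ln(22.377)/0.195 = 3.108/0.195 = 15.939.

15.9 days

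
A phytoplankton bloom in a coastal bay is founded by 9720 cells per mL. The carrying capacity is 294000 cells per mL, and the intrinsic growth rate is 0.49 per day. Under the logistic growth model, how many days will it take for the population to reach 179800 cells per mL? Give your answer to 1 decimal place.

A = (K − N₀)/N₀ = (294000 − 9720)/9720 = 29.247.
Solve 294000/(1 + 29.247·e^(−0.49t)) = 179800: 1 + 29.247·e^(−0.49t) = 1.6352, so e^(−0.49t) = 0.0217168.
−0.49·t = ln(0.0217168) = -3.8297, so t = 3.8297/0.49 = 7.8156.

7.8 days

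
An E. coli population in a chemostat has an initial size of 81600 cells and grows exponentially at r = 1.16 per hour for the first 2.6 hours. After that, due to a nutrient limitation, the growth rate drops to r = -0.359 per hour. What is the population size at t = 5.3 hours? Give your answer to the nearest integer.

Phase 1: N(2.6) = 81600·e^(1.16×2.6) = 81600·e^3.016 = 1.665414×10^6.
Phase 2 runs for 5.3 − 2.6 = 2.7 hours at r = -0.359.
N(5.3) = 1.665414×10^6·e^(-0.359×2.7) = 1.665414×10^6·e^-0.9693 = 631772.

631772 cells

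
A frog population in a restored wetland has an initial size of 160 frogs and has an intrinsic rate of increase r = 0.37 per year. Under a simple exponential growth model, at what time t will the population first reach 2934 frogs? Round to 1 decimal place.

Set N₀·e^(rt) = 2934: e^(0.37·t) = 2934/160 = 18.337.
0.37·t = ln(18.337) = 2.9089, so t = 2.9089/0.37 = 7.862.

7.9 years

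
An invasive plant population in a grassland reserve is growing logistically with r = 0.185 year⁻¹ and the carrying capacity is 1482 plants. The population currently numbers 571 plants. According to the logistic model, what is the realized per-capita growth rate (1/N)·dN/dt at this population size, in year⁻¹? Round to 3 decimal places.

(1/N)·dN/dt = r(1 − N/K) = 0.185 × (1 − 571/1482).
= 0.185 × 0.61471 = 0.11372.

0.114 per year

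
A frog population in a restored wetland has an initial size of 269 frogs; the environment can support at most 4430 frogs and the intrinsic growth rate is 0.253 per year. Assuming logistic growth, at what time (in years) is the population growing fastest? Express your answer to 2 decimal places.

Logistic growth is fastest at N = K/2 = 2215.
A = (K − N₀)/N₀ = 15.468. Set K/(1 + A·e^(−rt)) = K/2 → A·e^(−rt) = 1.
e^(−0.253t) = 1/15.468 = 0.0646479, so t = ln(15.468)/0.253 = 2.7388/0.253 = 10.825.

10.83 years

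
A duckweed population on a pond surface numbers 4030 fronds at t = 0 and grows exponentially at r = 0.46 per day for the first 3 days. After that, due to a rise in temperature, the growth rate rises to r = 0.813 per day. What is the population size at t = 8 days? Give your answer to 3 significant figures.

Phase 1: N(3) = 4030·e^(0.46×3) = 4030·e^1.38 = 16018.9.
Phase 2 runs for 8 − 3 = 5 days at r = 0.813.
N(8) = 16018.9·e^(0.813×5) = 16018.9·e^4.065 = 933337.

933000 fronds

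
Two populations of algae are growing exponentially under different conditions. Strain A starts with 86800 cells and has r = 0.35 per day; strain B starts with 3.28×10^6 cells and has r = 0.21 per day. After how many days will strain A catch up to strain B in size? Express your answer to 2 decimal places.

Set 86800·e^(0.35t) = 3.28×10^6·e^(0.21t).
e^((0.35 − 0.21)t) = 3.28×10^6/86800 → e^(0.14·t) = 37.788.
0.14·t = ln(37.788) = 3.632, so t = 3.632/0.14 = 25.943.

25.94 days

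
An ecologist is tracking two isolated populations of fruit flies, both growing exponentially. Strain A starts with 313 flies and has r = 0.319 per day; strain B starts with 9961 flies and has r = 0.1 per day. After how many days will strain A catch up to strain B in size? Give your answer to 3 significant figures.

Set 313·e^(0.319t) = 9961·e^(0.1t).
e^((0.319 − 0.1)t) = 9961/313 → e^(0.219·t) = 31.824.
0.219·t = ln(31.824) = 3.4602, so t = 3.4602/0.219 = 15.8.

15.8 days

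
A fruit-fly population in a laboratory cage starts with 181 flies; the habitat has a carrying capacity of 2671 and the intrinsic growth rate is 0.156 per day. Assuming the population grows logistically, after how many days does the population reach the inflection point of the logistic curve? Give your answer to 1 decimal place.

16.8 days

Logistic growth is fastest at N = K/2 = 1335.5.
A = (K − N₀)/N₀ = 13.757. Set K/(1 + A·e^(−rt)) = K/2 → A·e^(−rt) = 1.
e^(−0.156t) = 1/13.757 = 0.0726908, so t = ln(13.757)/0.156 = 2.6215/0.156 = 16.805.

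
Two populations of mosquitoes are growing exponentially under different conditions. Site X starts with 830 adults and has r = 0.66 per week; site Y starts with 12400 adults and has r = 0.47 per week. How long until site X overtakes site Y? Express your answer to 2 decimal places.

Set 830·e^(0.66t) = 12400·e^(0.47t).
e^((0.66 − 0.47)t) = 12400/830 → e^(0.19·t) = 14.94.
0.19·t = ln(14.94) = 2.704, so t = 2.704/0.19 = 14.232.

14.23 weeks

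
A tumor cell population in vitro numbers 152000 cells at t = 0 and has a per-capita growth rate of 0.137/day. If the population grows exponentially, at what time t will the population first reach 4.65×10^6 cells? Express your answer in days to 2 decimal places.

Set N₀·e^(rt) = 4.65×10^6: e^(0.137·t) = 4.65×10^6/152000 = 30.592.
0.137·t = ln(30.592) = 3.4207, so t = 3.4207/0.137 = 24.969.

24.97 days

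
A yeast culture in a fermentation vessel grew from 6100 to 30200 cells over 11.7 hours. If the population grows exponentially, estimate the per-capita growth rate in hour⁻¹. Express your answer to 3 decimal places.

0.137 per hour

From N(t) = N₀·e^(rt): e^(r·11.7) = 30200/6100 = 4.9508.
r·11.7 = ln(4.9508) = 1.5996, so r = 1.5996/11.7 = 0.13671.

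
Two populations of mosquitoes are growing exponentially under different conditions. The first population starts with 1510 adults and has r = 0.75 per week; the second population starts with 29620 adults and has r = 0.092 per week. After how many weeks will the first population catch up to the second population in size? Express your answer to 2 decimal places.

Set 1510·e^(0.75t) = 29620·e^(0.092t).
e^((0.75 − 0.092)t) = 29620/1510 → e^(0.658·t) = 19.616.
0.658·t = ln(19.616) = 2.9763, so t = 2.9763/0.658 = 4.5233.

4.52 weeks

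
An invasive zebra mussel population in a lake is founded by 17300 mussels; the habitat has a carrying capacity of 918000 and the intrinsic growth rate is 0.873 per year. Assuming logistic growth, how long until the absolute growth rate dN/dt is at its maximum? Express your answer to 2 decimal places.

Logistic growth is fastest at N = K/2 = 459000.
A = (K − N₀)/N₀ = 52.064. Set K/(1 + A·e^(−rt)) = K/2 → A·e^(−rt) = 1.
e^(−0.873t) = 1/52.064 = 0.0192073, so t = ln(52.064)/0.873 = 3.9525/0.873 = 4.5275.

4.53 years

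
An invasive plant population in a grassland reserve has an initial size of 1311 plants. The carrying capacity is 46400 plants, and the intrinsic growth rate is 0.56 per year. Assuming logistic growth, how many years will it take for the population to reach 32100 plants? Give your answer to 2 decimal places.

7.76 years

A = (K − N₀)/N₀ = (46400 − 1311)/1311 = 34.393.
Solve 46400/(1 + 34.393·e^(−0.56t)) = 32100: 1 + 34.393·e^(−0.56t) = 1.4455, so e^(−0.56t) = 0.0129528.
−0.56·t = ln(0.0129528) = -4.3464, so t = 4.3464/0.56 = 7.7615.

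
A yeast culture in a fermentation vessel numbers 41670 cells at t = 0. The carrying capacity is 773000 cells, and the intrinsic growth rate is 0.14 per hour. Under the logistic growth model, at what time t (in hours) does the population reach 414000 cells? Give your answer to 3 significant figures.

A = (K − N₀)/N₀ = (773000 − 41670)/41670 = 17.551.
Solve 773000/(1 + 17.551·e^(−0.14t)) = 414000: 1 + 17.551·e^(−0.14t) = 1.8671, so e^(−0.14t) = 0.0494088.
−0.14·t = ln(0.0494088) = -3.0076, so t = 3.0076/0.14 = 21.483.

21.5 hours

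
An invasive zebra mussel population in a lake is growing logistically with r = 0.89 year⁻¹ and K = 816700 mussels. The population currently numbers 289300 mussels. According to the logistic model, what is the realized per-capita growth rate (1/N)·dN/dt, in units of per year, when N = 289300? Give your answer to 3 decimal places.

0.575 per year

(1/N)·dN/dt = r(1 − N/K) = 0.89 × (1 − 289300/816700).
= 0.89 × 0.64577 = 0.57473.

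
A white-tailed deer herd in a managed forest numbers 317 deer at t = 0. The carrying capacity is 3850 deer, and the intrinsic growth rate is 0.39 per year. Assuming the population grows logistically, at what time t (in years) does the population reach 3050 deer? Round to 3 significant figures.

A = (K − N₀)/N₀ = (3850 − 317)/317 = 11.145.
Solve 3850/(1 + 11.145·e^(−0.39t)) = 3050: 1 + 11.145·e^(−0.39t) = 1.2623, so e^(−0.39t) = 0.0235345.
−0.39·t = ln(0.0235345) = -3.7493, so t = 3.7493/0.39 = 9.6136.

9.61 years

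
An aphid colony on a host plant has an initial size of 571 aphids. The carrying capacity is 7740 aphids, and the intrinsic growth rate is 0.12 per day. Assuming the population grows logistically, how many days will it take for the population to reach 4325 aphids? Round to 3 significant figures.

23.1 days

A = (K − N₀)/N₀ = (7740 − 571)/571 = 12.555.
Solve 7740/(1 + 12.555·e^(−0.12t)) = 4325: 1 + 12.555·e^(−0.12t) = 1.7896, so e^(−0.12t) = 0.0628901.
−0.12·t = ln(0.0628901) = -2.7664, so t = 2.7664/0.12 = 23.053.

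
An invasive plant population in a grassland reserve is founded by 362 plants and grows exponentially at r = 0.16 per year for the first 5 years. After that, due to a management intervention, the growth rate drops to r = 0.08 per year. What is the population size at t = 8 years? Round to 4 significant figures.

Phase 1: N(5) = 362·e^(0.16×5) = 362·e^0.8 = 805.646.
Phase 2 runs for 8 − 5 = 3 years at r = 0.08.
N(8) = 805.646·e^(0.08×3) = 805.646·e^0.24 = 1024.18.

1024 plants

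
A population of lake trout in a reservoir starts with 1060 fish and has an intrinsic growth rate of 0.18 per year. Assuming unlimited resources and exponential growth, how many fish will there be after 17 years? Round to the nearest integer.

22607 fish

N(t) = N₀·e^(rt) = 1060 × e^(0.18×17) = 1060 × e^3.06.
e^3.06 ≈ 21.328, so N ≈ 1060 × 21.328 = 22607.2.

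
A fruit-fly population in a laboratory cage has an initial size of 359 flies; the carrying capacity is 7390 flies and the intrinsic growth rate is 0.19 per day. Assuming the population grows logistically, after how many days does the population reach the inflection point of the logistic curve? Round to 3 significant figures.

15.7 days

Logistic growth is fastest at N = K/2 = 3695.
A = (K − N₀)/N₀ = 19.585. Set K/(1 + A·e^(−rt)) = K/2 → A·e^(−rt) = 1.
e^(−0.19t) = 1/19.585 = 0.0510596, so t = ln(19.585)/0.19 = 2.9748/0.19 = 15.657.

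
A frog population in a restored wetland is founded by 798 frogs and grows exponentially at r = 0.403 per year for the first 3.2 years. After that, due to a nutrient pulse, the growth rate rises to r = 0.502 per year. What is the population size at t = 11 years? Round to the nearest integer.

Phase 1: N(3.2) = 798·e^(0.403×3.2) = 798·e^1.29 = 2897.8.
Phase 2 runs for 11 − 3.2 = 7.8 years at r = 0.502.
N(11) = 2897.8·e^(0.502×7.8) = 2897.8·e^3.916 = 145409.

145409 frogs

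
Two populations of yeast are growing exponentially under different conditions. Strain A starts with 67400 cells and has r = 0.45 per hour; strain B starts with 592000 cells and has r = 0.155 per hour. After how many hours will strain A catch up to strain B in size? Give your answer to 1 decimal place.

7.4 hours

Set 67400·e^(0.45t) = 592000·e^(0.155t).
e^((0.45 − 0.155)t) = 592000/67400 → e^(0.295·t) = 8.7834.
0.295·t = ln(8.7834) = 2.1729, so t = 2.1729/0.295 = 7.3656.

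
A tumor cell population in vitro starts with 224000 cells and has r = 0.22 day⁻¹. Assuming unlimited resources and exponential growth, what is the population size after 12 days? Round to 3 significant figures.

3140000 cells

N(t) = N₀·e^(rt) = 224000 × e^(0.22×12) = 224000 × e^2.64.
e^2.64 ≈ 14.013, so N ≈ 224000 × 14.013 = 3.138958×10^6.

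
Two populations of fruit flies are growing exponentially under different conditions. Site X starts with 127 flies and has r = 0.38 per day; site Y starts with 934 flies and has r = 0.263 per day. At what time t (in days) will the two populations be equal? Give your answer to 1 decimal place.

Set 127·e^(0.38t) = 934·e^(0.263t).
e^((0.38 − 0.263)t) = 934/127 → e^(0.117·t) = 7.3543.
0.117·t = ln(7.3543) = 1.9953, so t = 1.9953/0.117 = 17.054.

17.1 days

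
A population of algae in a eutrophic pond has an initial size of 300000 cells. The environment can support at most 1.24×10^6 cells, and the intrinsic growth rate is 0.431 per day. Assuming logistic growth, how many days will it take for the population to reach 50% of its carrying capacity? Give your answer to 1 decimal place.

A = (K − N₀)/N₀ = (1.24×10^6 − 300000)/300000 = 3.1333.
Solve 1.24×10^6/(1 + 3.1333·e^(−0.431t)) = 620000: 1 + 3.1333·e^(−0.431t) = 2, so e^(−0.431t) = 0.319149.
−0.431·t = ln(0.319149) = -1.1421, so t = 1.1421/0.431 = 2.6499.

2.6 days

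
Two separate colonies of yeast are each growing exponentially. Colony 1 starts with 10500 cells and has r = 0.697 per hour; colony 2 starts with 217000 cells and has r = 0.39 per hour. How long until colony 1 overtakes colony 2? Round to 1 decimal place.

Set 10500·e^(0.697t) = 217000·e^(0.39t).
e^((0.697 − 0.39)t) = 217000/10500 → e^(0.307·t) = 20.667.
0.307·t = ln(20.667) = 3.0285, so t = 3.0285/0.307 = 9.8649.

9.9 hours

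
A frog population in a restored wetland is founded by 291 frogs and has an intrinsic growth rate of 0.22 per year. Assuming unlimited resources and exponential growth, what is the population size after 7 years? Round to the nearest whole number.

N(t) = N₀·e^(rt) = 291 × e^(0.22×7) = 291 × e^1.54.
e^1.54 ≈ 4.6646, so N ≈ 291 × 4.6646 = 1357.4.

1357 frogs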